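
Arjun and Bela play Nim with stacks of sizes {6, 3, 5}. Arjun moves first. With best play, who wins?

Bela wins

Nim-sum: 6 XOR 3 XOR 5 = 0.
The nim-sum is 0, so this is a P-position: the player to move is in a losing position under optimal play; Arjun is about to move from it and so loses — Bela wins.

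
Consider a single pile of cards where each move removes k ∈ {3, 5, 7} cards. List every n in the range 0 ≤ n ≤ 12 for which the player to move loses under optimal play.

0, 1, 2, 10, 11, 12

Build the Grundy sequence with g(k) = mex{g(k−s) : s ∈ {3, 5, 7}, s ≤ k}:
g(0) = mex{} = 0
g(1) = mex{} = 0
g(2) = mex{} = 0
g(3) = mex{0} = 1
g(4) = mex{0} = 1
g(5) = mex{0} = 1
g(6) = mex{0,1} = 2
g(7) = mex{0,1} = 2
g(8) = mex{0,1} = 2
g(9) = mex{0,1,2} = 3
g(10) = mex{1,2} = 0
g(11) = mex{1,2} = 0
g(12) = mex{1,2,3} = 0
The P-positions (g = 0) in 0..12 are 0, 1, 2, 10, 11, 12.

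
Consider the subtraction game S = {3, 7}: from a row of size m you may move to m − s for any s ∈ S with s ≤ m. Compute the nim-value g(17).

Compute g(0), g(1), … for moves {3, 7}:
k:     0  1  2  3  4  5  6  7  8  9 10 11 12 13 14 15 16 17
g(k):  0  0  0  1  1  1  0  2  2  1  0  0  0  1  1  1  0  2
So g(17) = 2.

2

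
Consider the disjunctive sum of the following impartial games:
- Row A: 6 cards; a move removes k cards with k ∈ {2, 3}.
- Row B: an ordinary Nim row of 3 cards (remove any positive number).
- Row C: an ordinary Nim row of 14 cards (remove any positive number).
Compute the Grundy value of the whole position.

13

Build the Grundy sequence for row A with g(k) = mex{g(k−s) : s ∈ {2, 3}, s ≤ k}:
g(0) = mex{} = 0
g(1) = mex{} = 0
g(2) = mex{0} = 1
g(3) = mex{0} = 1
g(4) = mex{0,1} = 2
g(5) = mex{1} = 0
g(6) = mex{1,2} = 0
So g(6) = 0.
Row B is a plain Nim row of size 3, so its Grundy value is 3.
Row C is a plain Nim row of size 14, so its Grundy value is 14.
By the Sprague-Grundy theorem, the Grundy value of a sum of independent games is the XOR of the component values.
Combined value = 0 XOR 3 XOR 14 = 13.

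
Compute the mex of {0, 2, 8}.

0 is in the set but 1 is not, so the mex is 1.

1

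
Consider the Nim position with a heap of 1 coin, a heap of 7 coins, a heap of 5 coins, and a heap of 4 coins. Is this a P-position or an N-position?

N-position

In binary:
  001  (1)
  111  (7)
  101  (5)
  100  (4)
  ---
  111  (7)
The nim-sum is 7 ≠ 0, so this is an N-position: the player to move can win.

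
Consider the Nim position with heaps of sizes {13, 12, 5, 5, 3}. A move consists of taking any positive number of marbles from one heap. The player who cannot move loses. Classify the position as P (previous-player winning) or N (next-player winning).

N-position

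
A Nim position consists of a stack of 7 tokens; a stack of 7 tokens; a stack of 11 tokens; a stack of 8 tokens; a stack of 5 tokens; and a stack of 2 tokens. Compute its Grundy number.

4

Nim-sum: 7 ^ 7 ^ 11 ^ 8 ^ 5 ^ 2 = 4.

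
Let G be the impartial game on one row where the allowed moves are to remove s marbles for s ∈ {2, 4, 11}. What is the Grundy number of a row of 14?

Grundy values for subtraction set {2, 4, 11}:
k:     0  1  2  3  4  5  6  7  8  9 10 11 12 13 14
g(k):  0  0  1  1  2  2  0  0  1  1  2  2  3  0  0
So g(14) = 0.

0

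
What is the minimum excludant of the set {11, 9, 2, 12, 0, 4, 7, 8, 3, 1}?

5

The values 0, 1, 2, 3, 4 are all present; 5 is the first non-negative integer missing from the set.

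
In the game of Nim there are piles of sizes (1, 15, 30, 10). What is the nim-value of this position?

Bitwise XOR of the heap sizes:
  00001  (1)
  01111  (15)
  11110  (30)
  01010  (10)
  -----
  11010  (26)

26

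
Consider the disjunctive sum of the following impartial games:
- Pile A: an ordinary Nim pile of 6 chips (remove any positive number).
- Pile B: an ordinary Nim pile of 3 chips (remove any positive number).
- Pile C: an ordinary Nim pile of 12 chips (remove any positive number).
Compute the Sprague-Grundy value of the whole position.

9

Pile A is a plain Nim pile of size 6, so its Grundy value is 6.
Pile B is a plain Nim pile of size 3, so its Grundy value is 3.
Pile C is a plain Nim pile of size 12, so its Grundy value is 12.
The value of a disjunctive sum is the nim-sum of the parts.
Combined value = 6 ⊕ 3 ⊕ 12 = 9.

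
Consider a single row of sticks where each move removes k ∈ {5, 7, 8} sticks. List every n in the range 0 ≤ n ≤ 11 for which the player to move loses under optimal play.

Build the Grundy sequence with g(k) = mex{g(k−s) : s ∈ {5, 7, 8}, s ≤ k}:
k:     0  1  2  3  4  5  6  7  8  9 10 11
g(k):  0  0  0  0  0  1  1  1  1  1  2  2
The P-positions (g = 0) in 0..11 are 0, 1, 2, 3, 4.

0, 1, 2, 3, 4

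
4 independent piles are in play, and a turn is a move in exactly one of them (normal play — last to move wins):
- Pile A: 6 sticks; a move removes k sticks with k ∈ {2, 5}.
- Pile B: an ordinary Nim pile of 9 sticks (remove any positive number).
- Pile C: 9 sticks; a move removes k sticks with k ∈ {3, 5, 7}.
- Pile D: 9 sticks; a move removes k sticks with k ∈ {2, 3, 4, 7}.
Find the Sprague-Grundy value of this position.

15

Grundy values for pile A (subtraction set {2, 5}):
g(0) = mex{} = 0
g(1) = mex{} = 0
g(2) = mex{0} = 1
g(3) = mex{0} = 1
g(4) = mex{1} = 0
g(5) = mex{0,1} = 2
g(6) = mex{0} = 1
So g(6) = 1.
Pile B is a plain Nim pile of size 9, so its Grundy value is 9.
Grundy values for pile C (subtraction set {3, 5, 7}):
k:     0  1  2  3  4  5  6  7  8  9
g(k):  0  0  0  1  1  1  2  2  2  3
So g(9) = 3.
Grundy values for pile D (subtraction set {2, 3, 4, 7}):
g(0) = mex{} = 0
g(1) = mex{} = 0
g(2) = mex{0} = 1
g(3) = mex{0} = 1
g(4) = mex{0,1} = 2
g(5) = mex{0,1} = 2
g(6) = mex{1,2} = 0
g(7) = mex{0,1,2} = 3
g(8) = mex{0,2} = 1
g(9) = mex{0,1,2,3} = 4
So g(9) = 4.
By the Sprague-Grundy theorem, the Grundy value of a sum of independent games is the XOR of the component values.
Combined value = 1 ⊕ 9 ⊕ 3 ⊕ 4 = 15.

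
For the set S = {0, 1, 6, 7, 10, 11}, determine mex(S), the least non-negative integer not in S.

2

The values 0, 1 are all present; 2 is the first non-negative integer missing from the set.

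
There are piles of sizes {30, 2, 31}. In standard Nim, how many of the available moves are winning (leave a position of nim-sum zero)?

Nim-sum: 30 ⊕ 2 ⊕ 31 = 3.
The overall nim-sum is X = 3. A pile of size p has a winning move iff p XOR X < p (reduce it to p XOR X).
  30: 30 XOR 3 = 29 < 30 — winning move (to 29).
  2: 2 XOR 3 = 1 < 2 — winning move (to 1).
  31: 31 XOR 3 = 28 < 31 — winning move (to 28).
That gives 3 winning moves.

3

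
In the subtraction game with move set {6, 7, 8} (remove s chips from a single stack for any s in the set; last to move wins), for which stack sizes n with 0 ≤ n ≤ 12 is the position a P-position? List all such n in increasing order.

0, 1, 2, 3, 4, 5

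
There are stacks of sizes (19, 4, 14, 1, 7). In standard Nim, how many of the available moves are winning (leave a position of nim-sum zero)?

1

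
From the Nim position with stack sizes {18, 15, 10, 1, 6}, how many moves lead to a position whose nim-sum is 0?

1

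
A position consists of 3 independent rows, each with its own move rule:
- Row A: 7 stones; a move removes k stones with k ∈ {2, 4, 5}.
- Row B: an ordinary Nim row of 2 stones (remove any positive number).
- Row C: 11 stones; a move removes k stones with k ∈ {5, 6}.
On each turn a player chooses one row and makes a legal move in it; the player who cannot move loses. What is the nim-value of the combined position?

Grundy values for row A (subtraction set {2, 4, 5}):
g(0) = mex{} = 0
g(1) = mex{} = 0
g(2) = mex{0} = 1
g(3) = mex{0} = 1
g(4) = mex{0,1} = 2
g(5) = mex{0,1} = 2
g(6) = mex{0,1,2} = 3
g(7) = mex{1,2} = 0
So g(7) = 0.
Row B is a plain Nim row of size 2, so its Grundy value is 2.
Build the Grundy sequence for row C with g(k) = mex{g(k−s) : s ∈ {5, 6}, s ≤ k}:
k:     0  1  2  3  4  5  6  7  8  9 10 11
g(k):  0  0  0  0  0  1  1  1  1  1  2  0
So g(11) = 0.
By the Sprague-Grundy theorem, the Grundy value of a sum of independent games is the XOR of the component values.
Combined value = 0 XOR 2 XOR 0 = 2.

2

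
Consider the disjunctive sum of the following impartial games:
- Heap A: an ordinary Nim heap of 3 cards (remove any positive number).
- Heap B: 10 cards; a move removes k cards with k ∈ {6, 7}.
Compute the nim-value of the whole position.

2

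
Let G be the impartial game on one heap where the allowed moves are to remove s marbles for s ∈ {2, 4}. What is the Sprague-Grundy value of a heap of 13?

0

Compute g(0), g(1), … for moves {2, 4}:
g(0) = mex{} = 0
g(1) = mex{} = 0
g(2) = mex{0} = 1
g(3) = mex{0} = 1
g(4) = mex{0,1} = 2
g(5) = mex{0,1} = 2
g(6) = mex{1,2} = 0
g(7) = mex{1,2} = 0
g(8) = mex{0,2} = 1
g(9) = mex{0,2} = 1
g(10) = mex{0,1} = 2
g(11) = mex{0,1} = 2
g(12) = mex{1,2} = 0
g(13) = mex{1,2} = 0
So g(13) = 0.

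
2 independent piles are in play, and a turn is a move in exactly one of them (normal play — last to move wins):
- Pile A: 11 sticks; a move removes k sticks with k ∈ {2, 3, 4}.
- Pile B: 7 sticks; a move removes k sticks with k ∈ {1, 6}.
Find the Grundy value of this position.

Build the Grundy sequence for pile A with g(k) = mex{g(k−s) : s ∈ {2, 3, 4}, s ≤ k}:
k:     0  1  2  3  4  5  6  7  8  9 10 11
g(k):  0  0  1  1  2  2  0  0  1  1  2  2
So g(11) = 2.
Grundy values for pile B (subtraction set {1, 6}):
g(0) = mex{} = 0
g(1) = mex{0} = 1
g(2) = mex{1} = 0
g(3) = mex{0} = 1
g(4) = mex{1} = 0
g(5) = mex{0} = 1
g(6) = mex{0,1} = 2
g(7) = mex{1,2} = 0
So g(7) = 0.
The value of a disjunctive sum is the nim-sum of the parts.
Combined value = 2 XOR 0 = 2.

2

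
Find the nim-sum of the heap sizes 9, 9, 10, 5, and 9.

6

Nim-sum: 9 ⊕ 9 ⊕ 10 ⊕ 5 ⊕ 9 = 6.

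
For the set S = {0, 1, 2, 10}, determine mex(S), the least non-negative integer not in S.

The values 0, 1, 2 are all present; 3 is the first non-negative integer missing from the set.

3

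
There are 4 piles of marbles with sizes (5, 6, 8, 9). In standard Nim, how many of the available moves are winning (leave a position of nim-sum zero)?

1

Compute the nim-sum pairwise:
5 XOR 6 = 3
3 XOR 8 = 11
11 XOR 9 = 2
The overall nim-sum is X = 2. A pile of size p has a winning move iff p XOR X < p (reduce it to p XOR X).
  5: 5 XOR 2 = 7 ≥ 5 — no move.
  6: 6 XOR 2 = 4 < 6 — winning move (to 4).
  8: 8 XOR 2 = 10 ≥ 8 — no move.
  9: 9 XOR 2 = 11 ≥ 9 — no move.
That gives 1 winning move.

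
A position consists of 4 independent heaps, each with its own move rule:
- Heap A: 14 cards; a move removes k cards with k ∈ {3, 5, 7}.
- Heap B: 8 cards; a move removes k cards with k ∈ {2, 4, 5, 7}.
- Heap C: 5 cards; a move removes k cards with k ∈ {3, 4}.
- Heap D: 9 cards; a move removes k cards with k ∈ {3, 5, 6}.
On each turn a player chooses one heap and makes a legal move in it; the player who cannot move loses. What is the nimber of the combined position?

Grundy values for heap A (subtraction set {3, 5, 7}):
k:     0  1  2  3  4  5  6  7  8  9 10 11 12 13 14
g(k):  0  0  0  1  1  1  2  2  2  3  0  0  0  1  1
So g(14) = 1.
Grundy values for heap B (subtraction set {2, 4, 5, 7}):
k:     0  1  2  3  4  5  6  7  8
g(k):  0  0  1  1  2  2  3  3  4
So g(8) = 4.
Build the Grundy sequence for heap C with g(k) = mex{g(k−s) : s ∈ {3, 4}, s ≤ k}:
g(0) = mex{} = 0
g(1) = mex{} = 0
g(2) = mex{} = 0
g(3) = mex{0} = 1
g(4) = mex{0} = 1
g(5) = mex{0} = 1
So g(5) = 1.
For heap D, compute g(0), g(1), … with moves {3, 5, 6}:
g(0) = mex{} = 0
g(1) = mex{} = 0
g(2) = mex{} = 0
g(3) = mex{0} = 1
g(4) = mex{0} = 1
g(5) = mex{0} = 1
g(6) = mex{0,1} = 2
g(7) = mex{0,1} = 2
g(8) = mex{0,1} = 2
g(9) = mex{1,2} = 0
So g(9) = 0.
By the Sprague-Grundy theorem, the Grundy value of a sum of independent games is the XOR of the component values.
Combined value = 1 XOR 4 XOR 1 XOR 0 = 4.

4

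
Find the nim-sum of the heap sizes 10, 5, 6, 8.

1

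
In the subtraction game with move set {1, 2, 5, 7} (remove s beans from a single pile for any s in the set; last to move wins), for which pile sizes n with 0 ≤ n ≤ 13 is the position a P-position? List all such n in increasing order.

0, 3, 6, 9, 12

Compute g(0), g(1), … for moves {1, 2, 5, 7}:
g(0) = mex{} = 0
g(1) = mex{0} = 1
g(2) = mex{0,1} = 2
g(3) = mex{1,2} = 0
g(4) = mex{0,2} = 1
g(5) = mex{0,1} = 2
g(6) = mex{1,2} = 0
g(7) = mex{0,2} = 1
g(8) = mex{0,1} = 2
g(9) = mex{1,2} = 0
g(10) = mex{0,2} = 1
g(11) = mex{0,1} = 2
g(12) = mex{1,2} = 0
g(13) = mex{0,2} = 1
The P-positions (g = 0) in 0..13 are 0, 3, 6, 9, 12.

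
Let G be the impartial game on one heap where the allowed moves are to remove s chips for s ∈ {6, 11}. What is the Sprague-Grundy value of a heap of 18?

0

Grundy values for subtraction set {6, 11}:
k:     0  1  2  3  4  5  6  7  8  9 10 11 12 13 14 15 16 17 18
g(k):  0  0  0  0  0  0  1  1  1  1  1  1  2  2  2  2  2  0  0
So g(18) = 0.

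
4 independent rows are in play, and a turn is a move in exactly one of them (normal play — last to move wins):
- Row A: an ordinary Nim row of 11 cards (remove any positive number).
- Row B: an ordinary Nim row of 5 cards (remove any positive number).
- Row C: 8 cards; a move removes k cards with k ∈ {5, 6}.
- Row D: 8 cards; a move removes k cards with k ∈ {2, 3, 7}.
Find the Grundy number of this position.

14

Row A is a plain Nim row of size 11, so its Grundy value is 11.
Row B is a plain Nim row of size 5, so its Grundy value is 5.
Grundy values for row C (subtraction set {5, 6}):
g(0) = mex{} = 0
g(1) = mex{} = 0
g(2) = mex{} = 0
g(3) = mex{} = 0
g(4) = mex{} = 0
g(5) = mex{0} = 1
g(6) = mex{0} = 1
g(7) = mex{0} = 1
g(8) = mex{0} = 1
So g(8) = 1.
Grundy values for row D (subtraction set {2, 3, 7}):
k:     0  1  2  3  4  5  6  7  8
g(k):  0  0  1  1  2  0  0  1  1
So g(8) = 1.
The value of a disjunctive sum is the nim-sum of the parts.
Combined value = 11 ⊕ 5 ⊕ 1 ⊕ 1 = 14.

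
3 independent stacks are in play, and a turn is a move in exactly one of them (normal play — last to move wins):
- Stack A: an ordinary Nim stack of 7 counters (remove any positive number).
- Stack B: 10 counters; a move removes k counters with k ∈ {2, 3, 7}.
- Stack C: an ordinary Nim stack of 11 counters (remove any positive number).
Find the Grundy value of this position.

12

Stack A is a plain Nim stack of size 7, so its Grundy value is 7.
Grundy values for stack B (subtraction set {2, 3, 7}):
k:     0  1  2  3  4  5  6  7  8  9 10
g(k):  0  0  1  1  2  0  0  1  1  2  0
So g(10) = 0.
Stack C is a plain Nim stack of size 11, so its Grundy value is 11.
The value of a disjunctive sum is the nim-sum of the parts.
Combined value = 7 ⊕ 0 ⊕ 11 = 12.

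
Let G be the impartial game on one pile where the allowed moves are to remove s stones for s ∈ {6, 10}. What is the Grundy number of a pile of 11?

1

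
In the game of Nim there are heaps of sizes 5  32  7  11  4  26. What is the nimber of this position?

Nim-sum: 5 ⊕ 32 ⊕ 7 ⊕ 11 ⊕ 4 ⊕ 26 = 55.

55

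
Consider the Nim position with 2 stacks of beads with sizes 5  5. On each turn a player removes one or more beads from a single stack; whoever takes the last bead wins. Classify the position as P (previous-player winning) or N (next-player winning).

Compute the nim-sum pairwise:
5 ^ 5 = 0
The nim-sum is 0, so this is a P-position: the player to move is in a losing position under optimal play.

P-position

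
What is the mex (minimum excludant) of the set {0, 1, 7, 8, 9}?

2

The values 0, 1 are all present; 2 is the first non-negative integer missing from the set.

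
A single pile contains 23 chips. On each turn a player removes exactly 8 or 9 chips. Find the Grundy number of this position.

Grundy values for subtraction set {8, 9}:
k:     0  1  2  3  4  5  6  7  8  9 10 11 12 13 14 15 16 17 18 19 20 21 22 23
g(k):  0  0  0  0  0  0  0  0  1  1  1  1  1  1  1  1  2  0  0  0  0  0  0  0
So g(23) = 0.

0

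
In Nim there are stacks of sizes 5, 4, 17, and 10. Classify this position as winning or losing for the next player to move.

Winning position

Nim-sum: 5 XOR 4 XOR 17 XOR 10 = 26.
The nim-sum is 26 ≠ 0, so this is an N-position: the player to move can win.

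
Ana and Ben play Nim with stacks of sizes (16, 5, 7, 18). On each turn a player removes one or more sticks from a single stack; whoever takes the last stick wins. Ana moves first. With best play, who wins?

Bitwise XOR of the heap sizes:
  10000  (16)
  00101  (5)
  00111  (7)
  10010  (18)
  -----
  00000  (0)
The nim-sum is 0, so this is a P-position: the player to move is in a losing position under optimal play; Ana is about to move from it and so loses — Ben wins.

Ben wins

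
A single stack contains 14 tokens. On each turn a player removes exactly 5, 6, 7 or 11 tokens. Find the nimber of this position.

Compute g(0), g(1), … for moves {5, 6, 7, 11}:
g(0) = mex{} = 0
g(1) = mex{} = 0
g(2) = mex{} = 0
g(3) = mex{} = 0
g(4) = mex{} = 0
g(5) = mex{0} = 1
g(6) = mex{0} = 1
g(7) = mex{0} = 1
g(8) = mex{0} = 1
g(9) = mex{0} = 1
g(10) = mex{0,1} = 2
g(11) = mex{0,1} = 2
g(12) = mex{0,1} = 2
g(13) = mex{0,1} = 2
g(14) = mex{0,1} = 2
So g(14) = 2.

2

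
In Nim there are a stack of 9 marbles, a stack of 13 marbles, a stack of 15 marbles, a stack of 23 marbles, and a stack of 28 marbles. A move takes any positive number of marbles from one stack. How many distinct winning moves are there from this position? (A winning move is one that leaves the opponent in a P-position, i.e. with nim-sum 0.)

0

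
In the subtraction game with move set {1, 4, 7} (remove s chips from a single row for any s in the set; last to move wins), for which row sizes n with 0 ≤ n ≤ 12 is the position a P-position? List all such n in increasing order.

Build the Grundy sequence with g(k) = mex{g(k−s) : s ∈ {1, 4, 7}, s ≤ k}:
g(0) = mex{} = 0
g(1) = mex{0} = 1
g(2) = mex{1} = 0
g(3) = mex{0} = 1
g(4) = mex{0,1} = 2
g(5) = mex{1,2} = 0
g(6) = mex{0} = 1
g(7) = mex{0,1} = 2
g(8) = mex{1,2} = 0
g(9) = mex{0} = 1
g(10) = mex{1} = 0
g(11) = mex{0,2} = 1
g(12) = mex{0,1} = 2
The P-positions (g = 0) in 0..12 are 0, 2, 5, 8, 10.

0, 2, 5, 8, 10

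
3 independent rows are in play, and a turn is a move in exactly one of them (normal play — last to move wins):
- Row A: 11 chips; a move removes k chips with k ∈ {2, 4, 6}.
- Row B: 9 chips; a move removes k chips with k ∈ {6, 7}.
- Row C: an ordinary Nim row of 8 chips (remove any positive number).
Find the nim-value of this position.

For row A, compute g(0), g(1), … with moves {2, 4, 6}:
k:     0  1  2  3  4  5  6  7  8  9 10 11
g(k):  0  0  1  1  2  2  3  3  0  0  1  1
So g(11) = 1.
Grundy values for row B (subtraction set {6, 7}):
g(0) = mex{} = 0
g(1) = mex{} = 0
g(2) = mex{} = 0
g(3) = mex{} = 0
g(4) = mex{} = 0
g(5) = mex{} = 0
g(6) = mex{0} = 1
g(7) = mex{0} = 1
g(8) = mex{0} = 1
g(9) = mex{0} = 1
So g(9) = 1.
Row C is a plain Nim row of size 8, so its Grundy value is 8.
By the Sprague-Grundy theorem, the Grundy value of a sum of independent games is the XOR of the component values.
Combined value = 1 XOR 1 XOR 8 = 8.

8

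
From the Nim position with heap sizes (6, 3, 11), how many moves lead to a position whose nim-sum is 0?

1

Compute the nim-sum pairwise:
6 ⊕ 3 = 5
5 ⊕ 11 = 14
The overall nim-sum is X = 14. A heap of size p has a winning move iff p XOR X < p (reduce it to p XOR X).
  6: 6 XOR 14 = 8 ≥ 6 — no move.
  3: 3 XOR 14 = 13 ≥ 3 — no move.
  11: 11 XOR 14 = 5 < 11 — winning move (to 5).
That gives 1 winning move.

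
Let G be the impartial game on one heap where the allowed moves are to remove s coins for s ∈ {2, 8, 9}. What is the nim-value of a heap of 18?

Compute g(0), g(1), … for moves {2, 8, 9}:
k:     0  1  2  3  4  5  6  7  8  9 10 11 12 13 14 15 16 17 18
g(k):  0  0  1  1  0  0  1  1  2  2  3  0  2  1  3  0  0  1  1
So g(18) = 1.

1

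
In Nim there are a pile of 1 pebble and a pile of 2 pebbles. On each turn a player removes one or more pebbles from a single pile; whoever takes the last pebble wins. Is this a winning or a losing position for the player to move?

Write each in binary and XOR column by column:
  01  (1)
  10  (2)
  --
  11  (3)
The nim-sum is 3 ≠ 0, so this is an N-position: the player to move can win.

Winning position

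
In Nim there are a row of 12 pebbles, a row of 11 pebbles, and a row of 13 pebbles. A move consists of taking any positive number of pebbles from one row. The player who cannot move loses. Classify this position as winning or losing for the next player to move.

Winning position

Compute the nim-sum pairwise:
12 XOR 11 = 7
7 XOR 13 = 10
The nim-sum is 10 ≠ 0, so this is an N-position: the player to move can win.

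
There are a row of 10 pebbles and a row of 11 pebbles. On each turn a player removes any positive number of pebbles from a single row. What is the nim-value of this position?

Bitwise XOR of the heap sizes:
  1010  (10)
  1011  (11)
  ----
  0001  (1)

1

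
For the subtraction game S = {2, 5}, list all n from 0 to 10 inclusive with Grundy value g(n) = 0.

0, 1, 4, 7, 8

Build the Grundy sequence with g(k) = mex{g(k−s) : s ∈ {2, 5}, s ≤ k}:
k:     0  1  2  3  4  5  6  7  8  9 10
g(k):  0  0  1  1  0  2  1  0  0  1  1
The P-positions (g = 0) in 0..10 are 0, 1, 4, 7, 8.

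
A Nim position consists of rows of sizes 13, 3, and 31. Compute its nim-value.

17

Bitwise XOR of the heap sizes:
  01101  (13)
  00011  (3)
  11111  (31)
  -----
  10001  (17)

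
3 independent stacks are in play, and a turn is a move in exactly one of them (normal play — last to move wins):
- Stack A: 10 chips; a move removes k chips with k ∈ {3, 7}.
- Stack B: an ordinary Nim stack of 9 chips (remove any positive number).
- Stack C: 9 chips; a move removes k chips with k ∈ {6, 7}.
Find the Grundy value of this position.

Build the Grundy sequence for stack A with g(k) = mex{g(k−s) : s ∈ {3, 7}, s ≤ k}:
k:     0  1  2  3  4  5  6  7  8  9 10
g(k):  0  0  0  1  1  1  0  2  2  1  0
So g(10) = 0.
Stack B is a plain Nim stack of size 9, so its Grundy value is 9.
Build the Grundy sequence for stack C with g(k) = mex{g(k−s) : s ∈ {6, 7}, s ≤ k}:
g(0) = mex{} = 0
g(1) = mex{} = 0
g(2) = mex{} = 0
g(3) = mex{} = 0
g(4) = mex{} = 0
g(5) = mex{} = 0
g(6) = mex{0} = 1
g(7) = mex{0} = 1
g(8) = mex{0} = 1
g(9) = mex{0} = 1
So g(9) = 1.
By the Sprague-Grundy theorem, the Grundy value of a sum of independent games is the XOR of the component values.
Combined value = 0 ⊕ 9 ⊕ 1 = 8.

8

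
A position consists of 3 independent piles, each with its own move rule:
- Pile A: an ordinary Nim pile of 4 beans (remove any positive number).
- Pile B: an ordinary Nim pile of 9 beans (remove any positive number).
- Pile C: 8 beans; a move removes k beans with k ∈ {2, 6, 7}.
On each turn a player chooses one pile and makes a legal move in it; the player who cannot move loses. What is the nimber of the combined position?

Pile A is a plain Nim pile of size 4, so its Grundy value is 4.
Pile B is a plain Nim pile of size 9, so its Grundy value is 9.
Build the Grundy sequence for pile C with g(k) = mex{g(k−s) : s ∈ {2, 6, 7}, s ≤ k}:
g(0) = mex{} = 0
g(1) = mex{} = 0
g(2) = mex{0} = 1
g(3) = mex{0} = 1
g(4) = mex{1} = 0
g(5) = mex{1} = 0
g(6) = mex{0} = 1
g(7) = mex{0} = 1
g(8) = mex{0,1} = 2
So g(8) = 2.
By the Sprague-Grundy theorem, the Grundy value of a sum of independent games is the XOR of the component values.
Combined value = 4 ⊕ 9 ⊕ 2 = 15.

15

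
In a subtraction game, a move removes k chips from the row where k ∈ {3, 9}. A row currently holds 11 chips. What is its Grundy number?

Grundy values for subtraction set {3, 9}:
k:     0  1  2  3  4  5  6  7  8  9 10 11
g(k):  0  0  0  1  1  1  0  0  0  1  1  1
So g(11) = 1.

1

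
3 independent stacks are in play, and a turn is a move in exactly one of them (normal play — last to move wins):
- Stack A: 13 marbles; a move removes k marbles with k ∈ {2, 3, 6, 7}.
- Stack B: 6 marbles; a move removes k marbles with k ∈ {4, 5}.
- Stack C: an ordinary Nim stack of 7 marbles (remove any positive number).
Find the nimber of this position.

For stack A, compute g(0), g(1), … with moves {2, 3, 6, 7}:
k:     0  1  2  3  4  5  6  7  8  9 10 11 12 13
g(k):  0  0  1  1  2  0  3  1  2  0  0  1  1  2
So g(13) = 2.
For stack B, compute g(0), g(1), … with moves {4, 5}:
k:     0  1  2  3  4  5  6
g(k):  0  0  0  0  1  1  1
So g(6) = 1.
Stack C is a plain Nim stack of size 7, so its Grundy value is 7.
The value of a disjunctive sum is the nim-sum of the parts.
Combined value = 2 XOR 1 XOR 7 = 4.

4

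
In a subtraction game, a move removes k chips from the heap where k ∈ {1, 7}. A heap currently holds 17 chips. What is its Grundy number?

1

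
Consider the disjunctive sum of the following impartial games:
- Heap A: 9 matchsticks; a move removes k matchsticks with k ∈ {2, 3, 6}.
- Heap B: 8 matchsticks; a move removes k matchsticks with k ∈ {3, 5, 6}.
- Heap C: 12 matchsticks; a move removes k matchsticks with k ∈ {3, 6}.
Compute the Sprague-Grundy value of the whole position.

3

For heap A, compute g(0), g(1), … with moves {2, 3, 6}:
g(0) = mex{} = 0
g(1) = mex{} = 0
g(2) = mex{0} = 1
g(3) = mex{0} = 1
g(4) = mex{0,1} = 2
g(5) = mex{1} = 0
g(6) = mex{0,1,2} = 3
g(7) = mex{0,2} = 1
g(8) = mex{0,1,3} = 2
g(9) = mex{1,3} = 0
So g(9) = 0.
Grundy values for heap B (subtraction set {3, 5, 6}):
g(0) = mex{} = 0
g(1) = mex{} = 0
g(2) = mex{} = 0
g(3) = mex{0} = 1
g(4) = mex{0} = 1
g(5) = mex{0} = 1
g(6) = mex{0,1} = 2
g(7) = mex{0,1} = 2
g(8) = mex{0,1} = 2
So g(8) = 2.
Grundy values for heap C (subtraction set {3, 6}):
g(0) = mex{} = 0
g(1) = mex{} = 0
g(2) = mex{} = 0
g(3) = mex{0} = 1
g(4) = mex{0} = 1
g(5) = mex{0} = 1
g(6) = mex{0,1} = 2
g(7) = mex{0,1} = 2
g(8) = mex{0,1} = 2
g(9) = mex{1,2} = 0
g(10) = mex{1,2} = 0
g(11) = mex{1,2} = 0
g(12) = mex{0,2} = 1
So g(12) = 1.
The value of a disjunctive sum is the nim-sum of the parts.
Combined value = 0 ⊕ 2 ⊕ 1 = 3.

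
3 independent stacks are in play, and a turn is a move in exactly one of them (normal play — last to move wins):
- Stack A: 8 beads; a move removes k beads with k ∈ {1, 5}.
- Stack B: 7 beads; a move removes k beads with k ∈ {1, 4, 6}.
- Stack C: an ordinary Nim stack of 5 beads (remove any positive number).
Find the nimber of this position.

5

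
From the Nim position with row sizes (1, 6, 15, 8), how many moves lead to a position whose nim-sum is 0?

Compute the nim-sum pairwise:
1 ^ 6 = 7
7 ^ 15 = 8
8 ^ 8 = 0
The nim-sum is already 0, so every move leaves a nonzero nim-sum — there are no winning moves.

0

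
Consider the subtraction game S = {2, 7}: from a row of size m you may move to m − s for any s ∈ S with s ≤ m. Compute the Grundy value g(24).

1

Build the Grundy sequence with g(k) = mex{g(k−s) : s ∈ {2, 7}, s ≤ k}:
k:     0  1  2  3  4  5  6  7  8  9 10 11 12 13 14 15 16 17 18 19 20 21 22 23 24
g(k):  0  0  1  1  0  0  1  1  2  0  0  1  1  0  0  1  1  2  0  0  1  1  0  0  1
So g(24) = 1.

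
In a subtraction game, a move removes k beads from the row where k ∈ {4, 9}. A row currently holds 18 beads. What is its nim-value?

Build the Grundy sequence with g(k) = mex{g(k−s) : s ∈ {4, 9}, s ≤ k}:
k:     0  1  2  3  4  5  6  7  8  9 10 11 12 13 14 15 16 17 18
g(k):  0  0  0  0  1  1  1  1  0  2  2  2  1  0  0  0  0  1  1
So g(18) = 1.

1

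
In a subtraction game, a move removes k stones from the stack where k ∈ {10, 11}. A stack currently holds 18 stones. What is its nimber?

Compute g(0), g(1), … for moves {10, 11}:
k:     0  1  2  3  4  5  6  7  8  9 10 11 12 13 14 15 16 17 18
g(k):  0  0  0  0  0  0  0  0  0  0  1  1  1  1  1  1  1  1  1
So g(18) = 1.

1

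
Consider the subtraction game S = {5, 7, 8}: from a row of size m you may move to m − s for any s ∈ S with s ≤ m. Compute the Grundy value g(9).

Build the Grundy sequence with g(k) = mex{g(k−s) : s ∈ {5, 7, 8}, s ≤ k}:
k:     0  1  2  3  4  5  6  7  8  9
g(k):  0  0  0  0  0  1  1  1  1  1
So g(9) = 1.

1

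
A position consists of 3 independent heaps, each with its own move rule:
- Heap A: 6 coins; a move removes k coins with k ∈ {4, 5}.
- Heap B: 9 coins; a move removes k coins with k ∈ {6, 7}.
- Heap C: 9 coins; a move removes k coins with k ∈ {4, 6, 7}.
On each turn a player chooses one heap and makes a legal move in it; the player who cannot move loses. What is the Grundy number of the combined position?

2

For heap A, compute g(0), g(1), … with moves {4, 5}:
k:     0  1  2  3  4  5  6
g(k):  0  0  0  0  1  1  1
So g(6) = 1.
For heap B, compute g(0), g(1), … with moves {6, 7}:
k:     0  1  2  3  4  5  6  7  8  9
g(k):  0  0  0  0  0  0  1  1  1  1
So g(9) = 1.
Grundy values for heap C (subtraction set {4, 6, 7}):
k:     0  1  2  3  4  5  6  7  8  9
g(k):  0  0  0  0  1  1  1  1  2  2
So g(9) = 2.
The value of a disjunctive sum is the nim-sum of the parts.
Combined value = 1 ⊕ 1 ⊕ 2 = 2.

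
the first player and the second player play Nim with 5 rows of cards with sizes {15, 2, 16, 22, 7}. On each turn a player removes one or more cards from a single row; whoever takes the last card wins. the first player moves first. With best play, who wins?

the first player wins

Compute the nim-sum pairwise:
15 ⊕ 2 = 13
13 ⊕ 16 = 29
29 ⊕ 22 = 11
11 ⊕ 7 = 12
The nim-sum is 12 ≠ 0, so this is an N-position: the player to move can win; the first player has a winning move.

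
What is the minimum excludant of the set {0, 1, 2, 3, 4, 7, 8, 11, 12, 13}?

The values 0, 1, 2, 3, 4 are all present; 5 is the first non-negative integer missing from the set.

5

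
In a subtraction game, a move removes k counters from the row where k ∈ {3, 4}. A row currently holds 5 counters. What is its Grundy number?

1

Grundy values for subtraction set {3, 4}:
g(0) = mex{} = 0
g(1) = mex{} = 0
g(2) = mex{} = 0
g(3) = mex{0} = 1
g(4) = mex{0} = 1
g(5) = mex{0} = 1
So g(5) = 1.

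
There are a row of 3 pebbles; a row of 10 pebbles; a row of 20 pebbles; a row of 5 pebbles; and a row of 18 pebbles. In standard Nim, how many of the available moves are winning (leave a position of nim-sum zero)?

1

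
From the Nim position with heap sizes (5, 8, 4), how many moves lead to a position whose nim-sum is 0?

1

Nim-sum: 5 ⊕ 8 ⊕ 4 = 9.
The overall nim-sum is X = 9. A heap of size p has a winning move iff p XOR X < p (reduce it to p XOR X).
  5: 5 XOR 9 = 12 ≥ 5 — no move.
  8: 8 XOR 9 = 1 < 8 — winning move (to 1).
  4: 4 XOR 9 = 13 ≥ 4 — no move.
That gives 1 winning move.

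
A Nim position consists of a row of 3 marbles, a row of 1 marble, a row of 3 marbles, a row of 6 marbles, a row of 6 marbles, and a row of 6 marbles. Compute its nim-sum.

7

Nim-sum: 3 ⊕ 1 ⊕ 3 ⊕ 6 ⊕ 6 ⊕ 6 = 7.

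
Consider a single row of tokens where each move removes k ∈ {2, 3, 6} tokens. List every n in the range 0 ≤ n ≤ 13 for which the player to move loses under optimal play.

0, 1, 5, 9, 10

Grundy values for subtraction set {2, 3, 6}:
k:     0  1  2  3  4  5  6  7  8  9 10 11 12 13
g(k):  0  0  1  1  2  0  3  1  2  0  0  1  1  2
The P-positions (g = 0) in 0..13 are 0, 1, 5, 9, 10.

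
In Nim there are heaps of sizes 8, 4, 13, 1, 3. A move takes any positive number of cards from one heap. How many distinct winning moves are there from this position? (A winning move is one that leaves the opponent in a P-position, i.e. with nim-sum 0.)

1

Write each in binary and XOR column by column:
  1000  (8)
  0100  (4)
  1101  (13)
  0001  (1)
  0011  (3)
  ----
  0011  (3)
The overall nim-sum is X = 3. A heap of size p has a winning move iff p XOR X < p (reduce it to p XOR X).
  8: 8 XOR 3 = 11 ≥ 8 — no move.
  4: 4 XOR 3 = 7 ≥ 4 — no move.
  13: 13 XOR 3 = 14 ≥ 13 — no move.
  1: 1 XOR 3 = 2 ≥ 1 — no move.
  3: 3 XOR 3 = 0 < 3 — winning move (to 0).
That gives 1 winning move.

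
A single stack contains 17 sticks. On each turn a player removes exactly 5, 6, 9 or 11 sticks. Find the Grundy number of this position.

0

Grundy values for subtraction set {5, 6, 9, 11}:
k:     0  1  2  3  4  5  6  7  8  9 10 11 12 13 14 15 16 17
g(k):  0  0  0  0  0  1  1  1  1  1  2  2  2  2  2  3  0  0
So g(17) = 0.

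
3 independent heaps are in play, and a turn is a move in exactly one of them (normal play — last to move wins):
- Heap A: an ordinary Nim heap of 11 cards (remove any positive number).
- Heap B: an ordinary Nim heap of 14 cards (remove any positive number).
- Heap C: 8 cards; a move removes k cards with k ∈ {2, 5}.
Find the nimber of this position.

5

Heap A is a plain Nim heap of size 11, so its Grundy value is 11.
Heap B is a plain Nim heap of size 14, so its Grundy value is 14.
Grundy values for heap C (subtraction set {2, 5}):
g(0) = mex{} = 0
g(1) = mex{} = 0
g(2) = mex{0} = 1
g(3) = mex{0} = 1
g(4) = mex{1} = 0
g(5) = mex{0,1} = 2
g(6) = mex{0} = 1
g(7) = mex{1,2} = 0
g(8) = mex{1} = 0
So g(8) = 0.
By the Sprague-Grundy theorem, the Grundy value of a sum of independent games is the XOR of the component values.
Combined value = 11 XOR 14 XOR 0 = 5.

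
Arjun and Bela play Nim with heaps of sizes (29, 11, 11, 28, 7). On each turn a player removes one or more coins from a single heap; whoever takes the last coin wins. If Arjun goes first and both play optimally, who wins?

Compute the nim-sum pairwise:
29 ^ 11 = 22
22 ^ 11 = 29
29 ^ 28 = 1
1 ^ 7 = 6
The nim-sum is 6 ≠ 0, so this is an N-position: the player to move can win; Arjun has a winning move.

Arjun wins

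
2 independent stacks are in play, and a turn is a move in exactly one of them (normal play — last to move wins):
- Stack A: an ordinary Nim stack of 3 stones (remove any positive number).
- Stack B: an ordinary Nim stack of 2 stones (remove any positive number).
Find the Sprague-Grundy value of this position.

1

Stack A is a plain Nim stack of size 3, so its Grundy value is 3.
Stack B is a plain Nim stack of size 2, so its Grundy value is 2.
By the Sprague-Grundy theorem, the Grundy value of a sum of independent games is the XOR of the component values.
Combined value = 3 XOR 2 = 1.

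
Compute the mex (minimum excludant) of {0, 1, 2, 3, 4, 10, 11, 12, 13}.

The values 0, 1, 2, 3, 4 are all present; 5 is the first non-negative integer missing from the set.

5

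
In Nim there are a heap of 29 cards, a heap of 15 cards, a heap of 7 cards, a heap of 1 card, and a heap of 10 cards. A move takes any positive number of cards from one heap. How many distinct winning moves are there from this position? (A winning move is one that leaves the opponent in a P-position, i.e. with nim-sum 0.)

1

Nim-sum: 29 ⊕ 15 ⊕ 7 ⊕ 1 ⊕ 10 = 30.
The overall nim-sum is X = 30. A heap of size p has a winning move iff p XOR X < p (reduce it to p XOR X).
  29: 29 XOR 30 = 3 < 29 — winning move (to 3).
  15: 15 XOR 30 = 17 ≥ 15 — no move.
  7: 7 XOR 30 = 25 ≥ 7 — no move.
  1: 1 XOR 30 = 31 ≥ 1 — no move.
  10: 10 XOR 30 = 20 ≥ 10 — no move.
That gives 1 winning move.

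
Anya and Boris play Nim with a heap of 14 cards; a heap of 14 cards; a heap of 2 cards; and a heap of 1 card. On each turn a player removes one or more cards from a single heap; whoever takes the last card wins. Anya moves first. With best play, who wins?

Write each in binary and XOR column by column:
  1110  (14)
  1110  (14)
  0010  (2)
  0001  (1)
  ----
  0011  (3)
The nim-sum is 3 ≠ 0, so this is an N-position: the player to move can win; Anya has a winning move.

Anya wins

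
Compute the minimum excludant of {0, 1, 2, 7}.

The values 0, 1, 2 are all present; 3 is the first non-negative integer missing from the set.

3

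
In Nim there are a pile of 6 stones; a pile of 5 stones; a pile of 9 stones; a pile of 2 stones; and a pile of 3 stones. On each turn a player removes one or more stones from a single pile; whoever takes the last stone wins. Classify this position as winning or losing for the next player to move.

Winning position

Nim-sum: 6 ⊕ 5 ⊕ 9 ⊕ 2 ⊕ 3 = 11.
The nim-sum is 11 ≠ 0, so this is an N-position: the player to move can win.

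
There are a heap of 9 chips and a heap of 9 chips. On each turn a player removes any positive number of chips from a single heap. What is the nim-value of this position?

0

Compute the nim-sum pairwise:
9 XOR 9 = 0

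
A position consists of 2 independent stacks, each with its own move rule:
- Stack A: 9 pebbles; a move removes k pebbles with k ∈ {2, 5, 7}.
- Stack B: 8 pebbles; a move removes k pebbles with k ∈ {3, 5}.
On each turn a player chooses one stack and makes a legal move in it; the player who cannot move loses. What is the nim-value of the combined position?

Build the Grundy sequence for stack A with g(k) = mex{g(k−s) : s ∈ {2, 5, 7}, s ≤ k}:
g(0) = mex{} = 0
g(1) = mex{} = 0
g(2) = mex{0} = 1
g(3) = mex{0} = 1
g(4) = mex{1} = 0
g(5) = mex{0,1} = 2
g(6) = mex{0} = 1
g(7) = mex{0,1,2} = 3
g(8) = mex{0,1} = 2
g(9) = mex{0,1,3} = 2
So g(9) = 2.
Build the Grundy sequence for stack B with g(k) = mex{g(k−s) : s ∈ {3, 5}, s ≤ k}:
k:     0  1  2  3  4  5  6  7  8
g(k):  0  0  0  1  1  1  2  2  0
So g(8) = 0.
By the Sprague-Grundy theorem, the Grundy value of a sum of independent games is the XOR of the component values.
Combined value = 2 ⊕ 0 = 2.

2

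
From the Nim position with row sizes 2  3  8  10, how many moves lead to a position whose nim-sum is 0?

3

Nim-sum: 2 ⊕ 3 ⊕ 8 ⊕ 10 = 3.
The overall nim-sum is X = 3. A row of size p has a winning move iff p XOR X < p (reduce it to p XOR X).
  2: 2 XOR 3 = 1 < 2 — winning move (to 1).
  3: 3 XOR 3 = 0 < 3 — winning move (to 0).
  8: 8 XOR 3 = 11 ≥ 8 — no move.
  10: 10 XOR 3 = 9 < 10 — winning move (to 9).
That gives 3 winning moves.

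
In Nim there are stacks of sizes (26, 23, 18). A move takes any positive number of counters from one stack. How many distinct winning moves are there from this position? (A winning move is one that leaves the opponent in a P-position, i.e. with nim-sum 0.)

Nim-sum: 26 XOR 23 XOR 18 = 31.
The overall nim-sum is X = 31. A stack of size p has a winning move iff p XOR X < p (reduce it to p XOR X).
  26: 26 XOR 31 = 5 < 26 — winning move (to 5).
  23: 23 XOR 31 = 8 < 23 — winning move (to 8).
  18: 18 XOR 31 = 13 < 18 — winning move (to 13).
That gives 3 winning moves.

3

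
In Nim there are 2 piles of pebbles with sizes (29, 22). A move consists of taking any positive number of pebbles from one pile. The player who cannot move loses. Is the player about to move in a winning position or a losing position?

Winning position

Nim-sum: 29 XOR 22 = 11.
The nim-sum is 11 ≠ 0, so this is an N-position: the player to move can win.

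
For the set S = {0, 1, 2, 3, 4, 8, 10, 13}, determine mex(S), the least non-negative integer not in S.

5

The values 0, 1, 2, 3, 4 are all present; 5 is the first non-negative integer missing from the set.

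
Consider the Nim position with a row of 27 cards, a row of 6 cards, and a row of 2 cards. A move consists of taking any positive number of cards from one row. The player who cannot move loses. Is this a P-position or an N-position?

Write each in binary and XOR column by column:
  11011  (27)
  00110  (6)
  00010  (2)
  -----
  11111  (31)
The nim-sum is 31 ≠ 0, so this is an N-position: the player to move can win.

N-position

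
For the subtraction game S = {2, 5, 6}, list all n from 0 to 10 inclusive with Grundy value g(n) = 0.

0, 1, 4, 8

Grundy values for subtraction set {2, 5, 6}:
g(0) = mex{} = 0
g(1) = mex{} = 0
g(2) = mex{0} = 1
g(3) = mex{0} = 1
g(4) = mex{1} = 0
g(5) = mex{0,1} = 2
g(6) = mex{0} = 1
g(7) = mex{0,1,2} = 3
g(8) = mex{1} = 0
g(9) = mex{0,1,3} = 2
g(10) = mex{0,2} = 1
The P-positions (g = 0) in 0..10 are 0, 1, 4, 8.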